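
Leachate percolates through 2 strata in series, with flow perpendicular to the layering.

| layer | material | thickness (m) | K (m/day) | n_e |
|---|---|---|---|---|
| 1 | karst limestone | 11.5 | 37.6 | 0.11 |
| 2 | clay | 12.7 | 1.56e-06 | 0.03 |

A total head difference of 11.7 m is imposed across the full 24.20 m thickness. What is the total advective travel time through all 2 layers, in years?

With flow normal to the layers, continuity requires the same specific discharge q through every layer.
Σ(b_i/K_i) = 11.5/37.6 + 12.7/1.56e-06 = 8.141e+06 d.
q = Δh / Σ(b_i/K_i) = 11.7 / 8.141e+06 = 1.437e-06 m/day.
In each layer the seepage velocity is v_i = q/n_i, so the layer transit time is t_i = b_i·n_i / q:
  layer 1 (karst limestone): t_1 = 11.5 × 0.11 / 1.437e-06 = 8.802e+05 d
  layer 2 (clay): t_2 = 12.7 × 0.03 / 1.437e-06 = 2.651e+05 d
Total t = Σ t_i = 1.145e+06 days = 3136 years.

3140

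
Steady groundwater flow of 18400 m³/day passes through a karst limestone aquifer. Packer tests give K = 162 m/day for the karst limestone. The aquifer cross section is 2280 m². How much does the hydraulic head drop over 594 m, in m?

From Q = K·A·i, i = Q / (K·A) = 18400 / (162.0 × 2280) = 0.04982.
Head loss Δh = i · L = 0.04982 × 594 = 29.59 m.

29.6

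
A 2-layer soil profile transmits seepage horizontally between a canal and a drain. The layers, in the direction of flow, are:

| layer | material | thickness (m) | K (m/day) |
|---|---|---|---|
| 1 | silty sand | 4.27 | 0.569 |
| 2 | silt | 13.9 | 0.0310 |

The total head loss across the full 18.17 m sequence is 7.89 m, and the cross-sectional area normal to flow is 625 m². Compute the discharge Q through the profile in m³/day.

Flow is perpendicular to layering, so the layers act in series and the equivalent K is the thickness-weighted harmonic mean.
Total thickness L = 4.27 + 13.9 = 18.17 m.
Σ(b_i/K_i) = 4.27/0.569 + 13.9/0.0310 = 455.9 d.
K_eq = L / Σ(b_i/K_i) = 18.17 / 455.9 = 0.03986 m/day.
Q = K_eq · A · (Δh/L) = 0.03986 × 625 × (7.89/18.17) = 10.82 m³/day.

10.8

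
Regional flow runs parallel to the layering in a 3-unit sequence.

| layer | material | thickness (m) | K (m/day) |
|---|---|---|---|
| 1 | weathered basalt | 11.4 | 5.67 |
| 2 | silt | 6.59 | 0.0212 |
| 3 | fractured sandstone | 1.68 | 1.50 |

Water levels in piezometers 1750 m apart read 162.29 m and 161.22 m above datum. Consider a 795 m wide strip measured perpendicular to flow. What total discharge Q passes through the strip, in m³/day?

32.7

Flow is parallel to layering, so each bed carries its own Darcy discharge and the transmissivities add.
Σ(K_i·b_i) = 5.67×11.4 + 0.0212×6.59 + 1.50×1.68 = 67.30 m²/day.
Hydraulic gradient i = (162.29 − 161.22) / 1750 = 1.07 / 1750 = 0.0006114.
Q = Σ(K_i·b_i) · W · i = 67.30 × 795 × 0.0006114 = 32.71 m³/day.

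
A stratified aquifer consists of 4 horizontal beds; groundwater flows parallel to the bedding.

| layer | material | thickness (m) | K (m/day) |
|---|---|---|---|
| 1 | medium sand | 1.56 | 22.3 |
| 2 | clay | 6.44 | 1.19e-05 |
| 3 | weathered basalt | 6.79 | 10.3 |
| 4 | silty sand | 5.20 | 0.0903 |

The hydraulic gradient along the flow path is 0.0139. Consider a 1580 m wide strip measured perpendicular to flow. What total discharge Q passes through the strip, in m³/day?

2310

Flow is parallel to layering, so each bed carries its own Darcy discharge and the transmissivities add.
Σ(K_i·b_i) = 22.3×1.56 + 1.19e-05×6.44 + 10.3×6.79 + 0.0903×5.20 = 105.2 m²/day.
Hydraulic gradient i = 0.0139.
Q = Σ(K_i·b_i) · W · i = 105.2 × 1580 × 0.01390 = 2310 m³/day.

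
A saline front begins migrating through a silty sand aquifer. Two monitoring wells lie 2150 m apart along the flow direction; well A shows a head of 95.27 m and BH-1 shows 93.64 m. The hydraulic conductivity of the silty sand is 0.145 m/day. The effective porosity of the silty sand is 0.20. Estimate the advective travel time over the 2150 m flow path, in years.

10700

Hydraulic gradient i = (95.27 − 93.64) / 2150 = 1.63 / 2150 = 0.0007581.
Darcy flux q = K · i = 0.1450 × 0.0007581 = 0.0001099 m/day.
Seepage velocity v = q / n_e = 0.0001099 / 0.20 = 0.0005497 m/day.
Travel time t = L / v = 2150 / 0.0005497 = 3.912e+06 days = 10709 years.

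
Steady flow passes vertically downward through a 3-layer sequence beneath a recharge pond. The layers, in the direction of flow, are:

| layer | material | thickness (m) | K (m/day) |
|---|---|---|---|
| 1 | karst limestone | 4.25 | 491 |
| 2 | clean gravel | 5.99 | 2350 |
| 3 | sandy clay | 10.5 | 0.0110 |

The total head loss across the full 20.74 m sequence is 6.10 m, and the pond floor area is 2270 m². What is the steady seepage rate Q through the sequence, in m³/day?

14.5

Flow is perpendicular to layering, so the layers act in series and the equivalent K is the thickness-weighted harmonic mean.
Total thickness L = 4.25 + 5.99 + 10.5 = 20.74 m.
Σ(b_i/K_i) = 4.25/491 + 5.99/2350 + 10.5/0.0110 = 954.6 d.
K_eq = L / Σ(b_i/K_i) = 20.74 / 954.6 = 0.02173 m/day.
Q = K_eq · A · (Δh/L) = 0.02173 × 2270 × (6.10/20.74) = 14.51 m³/day.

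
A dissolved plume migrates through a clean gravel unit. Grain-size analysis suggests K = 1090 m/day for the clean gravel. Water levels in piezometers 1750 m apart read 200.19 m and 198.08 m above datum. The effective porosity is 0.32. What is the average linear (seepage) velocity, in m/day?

Hydraulic gradient i = (200.19 − 198.08) / 1750 = 2.11 / 1750 = 0.001206.
Darcy flux q = K · i = 1090 × 0.001206 = 1.314 m/day.
Seepage velocity v = q / n_e = 1.314 / 0.32 = 4.107 m/day.

4.11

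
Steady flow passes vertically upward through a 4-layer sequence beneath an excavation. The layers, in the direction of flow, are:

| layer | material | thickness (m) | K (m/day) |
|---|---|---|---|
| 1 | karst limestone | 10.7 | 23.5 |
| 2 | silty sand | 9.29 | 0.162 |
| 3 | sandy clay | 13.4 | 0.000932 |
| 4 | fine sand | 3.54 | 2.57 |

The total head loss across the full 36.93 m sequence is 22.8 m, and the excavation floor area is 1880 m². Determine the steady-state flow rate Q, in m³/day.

2.97

Flow is perpendicular to layering, so the layers act in series and the equivalent K is the thickness-weighted harmonic mean.
Total thickness L = 10.7 + 9.29 + 13.4 + 3.54 = 36.93 m.
Σ(b_i/K_i) = 10.7/23.5 + 9.29/0.162 + 13.4/0.000932 + 3.54/2.57 = 14437 d.
K_eq = L / Σ(b_i/K_i) = 36.93 / 14437 = 0.002558 m/day.
Q = K_eq · A · (Δh/L) = 0.002558 × 1880 × (22.8/36.93) = 2.969 m³/day.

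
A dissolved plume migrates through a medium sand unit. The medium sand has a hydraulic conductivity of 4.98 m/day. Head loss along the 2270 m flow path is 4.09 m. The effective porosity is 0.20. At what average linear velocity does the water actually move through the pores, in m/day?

0.0449

Hydraulic gradient i = Δh / L = 4.09 / 2270 = 0.001802.
Darcy flux q = K · i = 4.980 × 0.001802 = 0.008973 m/day.
Seepage velocity v = q / n_e = 0.008973 / 0.20 = 0.04486 m/day.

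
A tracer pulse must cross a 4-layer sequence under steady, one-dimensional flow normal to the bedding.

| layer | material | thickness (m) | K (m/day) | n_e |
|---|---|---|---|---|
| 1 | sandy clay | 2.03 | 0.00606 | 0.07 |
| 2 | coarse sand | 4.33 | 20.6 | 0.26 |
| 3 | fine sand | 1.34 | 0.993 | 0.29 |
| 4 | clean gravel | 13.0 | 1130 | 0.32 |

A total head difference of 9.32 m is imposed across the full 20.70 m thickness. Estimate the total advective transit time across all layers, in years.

With flow normal to the layers, continuity requires the same specific discharge q through every layer.
Σ(b_i/K_i) = 2.03/0.00606 + 4.33/20.6 + 1.34/0.993 + 13.0/1130 = 336.6 d.
q = Δh / Σ(b_i/K_i) = 9.32 / 336.6 = 0.02769 m/day.
In each layer the seepage velocity is v_i = q/n_i, so the layer transit time is t_i = b_i·n_i / q:
  layer 1 (sandy clay): t_1 = 2.03 × 0.07 / 0.02769 = 5.131 d
  layer 2 (coarse sand): t_2 = 4.33 × 0.26 / 0.02769 = 40.65 d
  layer 3 (fine sand): t_3 = 1.34 × 0.29 / 0.02769 = 14.03 d
  layer 4 (clean gravel): t_4 = 13.0 × 0.32 / 0.02769 = 150.2 d
Total t = Σ t_i = 210.0 days = 0.5751 years.

0.575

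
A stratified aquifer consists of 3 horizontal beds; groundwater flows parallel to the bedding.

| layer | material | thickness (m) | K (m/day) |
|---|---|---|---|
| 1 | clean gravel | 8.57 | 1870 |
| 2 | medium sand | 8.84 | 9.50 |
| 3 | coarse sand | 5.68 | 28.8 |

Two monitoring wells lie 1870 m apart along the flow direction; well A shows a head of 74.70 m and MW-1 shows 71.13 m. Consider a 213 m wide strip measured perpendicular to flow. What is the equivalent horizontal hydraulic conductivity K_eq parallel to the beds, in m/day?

705

Flow is parallel to layering, so each bed carries its own Darcy discharge and the transmissivities add.
Σ(K_i·b_i) = 1870×8.57 + 9.50×8.84 + 28.8×5.68 = 16273 m²/day.
Total thickness b = 23.09 m, so K_eq = Σ(K_i·b_i)/b = 704.8 m/day.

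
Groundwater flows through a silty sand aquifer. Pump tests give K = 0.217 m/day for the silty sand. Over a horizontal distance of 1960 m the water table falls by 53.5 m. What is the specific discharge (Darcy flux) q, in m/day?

0.00592

Hydraulic gradient i = Δh / L = 53.5 / 1960 = 0.02730.
Specific discharge q = K · i = 0.2170 × 0.02730 = 0.005923 m/day.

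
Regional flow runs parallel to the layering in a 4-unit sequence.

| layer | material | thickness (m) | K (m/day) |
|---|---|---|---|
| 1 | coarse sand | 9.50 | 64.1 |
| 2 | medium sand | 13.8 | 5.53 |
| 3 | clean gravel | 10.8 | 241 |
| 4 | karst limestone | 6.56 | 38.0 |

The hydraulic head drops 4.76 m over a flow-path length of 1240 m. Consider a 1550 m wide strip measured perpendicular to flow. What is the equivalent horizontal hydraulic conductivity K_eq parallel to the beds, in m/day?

Flow is parallel to layering, so each bed carries its own Darcy discharge and the transmissivities add.
Σ(K_i·b_i) = 64.1×9.50 + 5.53×13.8 + 241×10.8 + 38.0×6.56 = 3537 m²/day.
Total thickness b = 40.66 m, so K_eq = Σ(K_i·b_i)/b = 87.00 m/day.

87.0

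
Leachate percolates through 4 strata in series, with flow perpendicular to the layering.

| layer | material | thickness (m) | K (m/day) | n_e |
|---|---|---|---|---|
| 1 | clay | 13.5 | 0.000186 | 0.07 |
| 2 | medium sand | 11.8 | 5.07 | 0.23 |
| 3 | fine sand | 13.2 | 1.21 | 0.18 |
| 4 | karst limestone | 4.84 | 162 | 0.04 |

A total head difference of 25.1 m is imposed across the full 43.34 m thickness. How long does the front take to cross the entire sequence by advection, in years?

49.3

With flow normal to the layers, continuity requires the same specific discharge q through every layer.
Σ(b_i/K_i) = 13.5/0.000186 + 11.8/5.07 + 13.2/1.21 + 4.84/162 = 72594 d.
q = Δh / Σ(b_i/K_i) = 25.1 / 72594 = 0.0003458 m/day.
In each layer the seepage velocity is v_i = q/n_i, so the layer transit time is t_i = b_i·n_i / q:
  layer 1 (clay): t_1 = 13.5 × 0.07 / 0.0003458 = 2733 d
  layer 2 (medium sand): t_2 = 11.8 × 0.23 / 0.0003458 = 7849 d
  layer 3 (fine sand): t_3 = 13.2 × 0.18 / 0.0003458 = 6872 d
  layer 4 (karst limestone): t_4 = 4.84 × 0.04 / 0.0003458 = 559.9 d
Total t = Σ t_i = 18014 days = 49.32 years.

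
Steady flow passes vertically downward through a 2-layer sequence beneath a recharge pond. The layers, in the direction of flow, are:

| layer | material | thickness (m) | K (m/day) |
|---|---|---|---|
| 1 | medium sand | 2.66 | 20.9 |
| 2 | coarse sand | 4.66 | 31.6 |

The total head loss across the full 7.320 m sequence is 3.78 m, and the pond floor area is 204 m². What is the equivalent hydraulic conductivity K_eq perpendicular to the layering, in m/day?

Flow is perpendicular to layering, so the layers act in series and the equivalent K is the thickness-weighted harmonic mean.
Total thickness L = 2.66 + 4.66 = 7.320 m.
Σ(b_i/K_i) = 2.66/20.9 + 4.66/31.6 = 0.2747 d.
K_eq = L / Σ(b_i/K_i) = 7.320 / 0.2747 = 26.64 m/day.

26.6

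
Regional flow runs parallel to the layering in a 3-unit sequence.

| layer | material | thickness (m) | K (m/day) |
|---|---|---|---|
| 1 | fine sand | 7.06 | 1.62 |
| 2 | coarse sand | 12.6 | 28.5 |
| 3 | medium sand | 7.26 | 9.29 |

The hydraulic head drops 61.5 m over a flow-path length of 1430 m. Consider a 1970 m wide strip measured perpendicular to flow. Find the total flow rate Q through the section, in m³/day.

37100

Flow is parallel to layering, so each bed carries its own Darcy discharge and the transmissivities add.
Σ(K_i·b_i) = 1.62×7.06 + 28.5×12.6 + 9.29×7.26 = 438.0 m²/day.
Hydraulic gradient i = Δh / L = 61.5 / 1430 = 0.04301.
Q = Σ(K_i·b_i) · W · i = 438.0 × 1970 × 0.04301 = 37108 m³/day.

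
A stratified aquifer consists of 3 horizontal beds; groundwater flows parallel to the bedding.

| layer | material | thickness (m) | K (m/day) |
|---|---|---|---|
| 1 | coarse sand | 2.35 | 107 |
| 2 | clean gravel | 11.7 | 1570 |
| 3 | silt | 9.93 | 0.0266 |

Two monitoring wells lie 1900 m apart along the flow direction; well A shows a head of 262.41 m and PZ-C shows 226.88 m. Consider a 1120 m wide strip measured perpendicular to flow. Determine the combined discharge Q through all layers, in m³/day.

390000

Flow is parallel to layering, so each bed carries its own Darcy discharge and the transmissivities add.
Σ(K_i·b_i) = 107×2.35 + 1570×11.7 + 0.0266×9.93 = 18621 m²/day.
Hydraulic gradient i = (262.41 − 226.88) / 1900 = 35.53 / 1900 = 0.01870.
Q = Σ(K_i·b_i) · W · i = 18621 × 1120 × 0.01870 = 3.900e+05 m³/day.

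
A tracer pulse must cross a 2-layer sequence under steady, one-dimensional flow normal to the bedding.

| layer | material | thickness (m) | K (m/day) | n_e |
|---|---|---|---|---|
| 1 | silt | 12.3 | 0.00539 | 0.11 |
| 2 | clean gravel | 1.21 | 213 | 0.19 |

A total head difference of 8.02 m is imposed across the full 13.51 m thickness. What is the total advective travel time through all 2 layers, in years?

With flow normal to the layers, continuity requires the same specific discharge q through every layer.
Σ(b_i/K_i) = 12.3/0.00539 + 1.21/213 = 2282 d.
q = Δh / Σ(b_i/K_i) = 8.02 / 2282 = 0.003514 m/day.
In each layer the seepage velocity is v_i = q/n_i, so the layer transit time is t_i = b_i·n_i / q:
  layer 1 (silt): t_1 = 12.3 × 0.11 / 0.003514 = 385.0 d
  layer 2 (clean gravel): t_2 = 1.21 × 0.19 / 0.003514 = 65.42 d
Total t = Σ t_i = 450.4 days = 1.233 years.

1.23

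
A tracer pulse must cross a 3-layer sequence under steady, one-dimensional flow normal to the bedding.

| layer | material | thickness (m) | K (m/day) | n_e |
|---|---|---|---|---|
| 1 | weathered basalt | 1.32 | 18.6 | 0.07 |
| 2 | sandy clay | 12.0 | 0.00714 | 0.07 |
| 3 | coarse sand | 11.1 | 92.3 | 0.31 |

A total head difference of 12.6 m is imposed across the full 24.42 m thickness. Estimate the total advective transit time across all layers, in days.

With flow normal to the layers, continuity requires the same specific discharge q through every layer.
Σ(b_i/K_i) = 1.32/18.6 + 12.0/0.00714 + 11.1/92.3 = 1681 d.
q = Δh / Σ(b_i/K_i) = 12.6 / 1681 = 0.007496 m/day.
In each layer the seepage velocity is v_i = q/n_i, so the layer transit time is t_i = b_i·n_i / q:
  layer 1 (weathered basalt): t_1 = 1.32 × 0.07 / 0.007496 = 12.33 d
  layer 2 (sandy clay): t_2 = 12.0 × 0.07 / 0.007496 = 112.1 d
  layer 3 (coarse sand): t_3 = 11.1 × 0.31 / 0.007496 = 459.0 d
Total t = Σ t_i = 583.4 days.

583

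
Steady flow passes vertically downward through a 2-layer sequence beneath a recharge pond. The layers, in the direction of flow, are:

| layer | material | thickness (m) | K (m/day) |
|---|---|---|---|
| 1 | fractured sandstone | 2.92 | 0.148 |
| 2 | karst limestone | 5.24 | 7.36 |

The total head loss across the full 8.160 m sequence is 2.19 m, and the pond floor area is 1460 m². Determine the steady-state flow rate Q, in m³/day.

156

Flow is perpendicular to layering, so the layers act in series and the equivalent K is the thickness-weighted harmonic mean.
Total thickness L = 2.92 + 5.24 = 8.160 m.
Σ(b_i/K_i) = 2.92/0.148 + 5.24/7.36 = 20.44 d.
K_eq = L / Σ(b_i/K_i) = 8.160 / 20.44 = 0.3992 m/day.
Q = K_eq · A · (Δh/L) = 0.3992 × 1460 × (2.19/8.160) = 156.4 m³/day.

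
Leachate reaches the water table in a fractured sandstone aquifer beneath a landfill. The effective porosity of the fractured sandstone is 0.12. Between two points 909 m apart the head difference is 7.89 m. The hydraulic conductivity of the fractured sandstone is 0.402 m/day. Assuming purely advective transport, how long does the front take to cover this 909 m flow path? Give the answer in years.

Hydraulic gradient i = Δh / L = 7.89 / 909 = 0.008680.
Darcy flux q = K · i = 0.4020 × 0.008680 = 0.003489 m/day.
Seepage velocity v = q / n_e = 0.003489 / 0.12 = 0.02908 m/day.
Travel time t = L / v = 909 / 0.02908 = 31261 days = 85.59 years.

85.6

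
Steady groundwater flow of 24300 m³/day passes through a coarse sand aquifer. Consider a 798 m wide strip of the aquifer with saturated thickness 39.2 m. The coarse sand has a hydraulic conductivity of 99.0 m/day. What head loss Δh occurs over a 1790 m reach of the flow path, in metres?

Cross-sectional area A = 798 × 39.2 = 31282 m².
From Q = K·A·i, i = Q / (K·A) = 24300 / (99.00 × 31282) = 0.007847.
Head loss Δh = i · L = 0.007847 × 1790 = 14.05 m.

14.0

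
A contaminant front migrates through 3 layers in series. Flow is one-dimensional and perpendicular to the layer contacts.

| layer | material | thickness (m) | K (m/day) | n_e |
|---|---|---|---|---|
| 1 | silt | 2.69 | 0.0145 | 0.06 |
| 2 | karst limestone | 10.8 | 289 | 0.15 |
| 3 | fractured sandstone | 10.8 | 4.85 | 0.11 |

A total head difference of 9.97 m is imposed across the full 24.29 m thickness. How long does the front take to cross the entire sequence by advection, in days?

With flow normal to the layers, continuity requires the same specific discharge q through every layer.
Σ(b_i/K_i) = 2.69/0.0145 + 10.8/289 + 10.8/4.85 = 187.8 d.
q = Δh / Σ(b_i/K_i) = 9.97 / 187.8 = 0.05309 m/day.
In each layer the seepage velocity is v_i = q/n_i, so the layer transit time is t_i = b_i·n_i / q:
  layer 1 (silt): t_1 = 2.69 × 0.06 / 0.05309 = 3.040 d
  layer 2 (karst limestone): t_2 = 10.8 × 0.15 / 0.05309 = 30.51 d
  layer 3 (fractured sandstone): t_3 = 10.8 × 0.11 / 0.05309 = 22.38 d
Total t = Σ t_i = 55.93 days.

55.9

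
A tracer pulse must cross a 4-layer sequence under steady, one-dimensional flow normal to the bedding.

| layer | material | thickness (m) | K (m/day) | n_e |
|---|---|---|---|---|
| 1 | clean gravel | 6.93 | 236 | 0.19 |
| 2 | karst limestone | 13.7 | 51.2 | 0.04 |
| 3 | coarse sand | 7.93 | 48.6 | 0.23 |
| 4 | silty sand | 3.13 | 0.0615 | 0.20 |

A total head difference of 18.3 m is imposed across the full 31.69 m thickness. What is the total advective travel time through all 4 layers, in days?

With flow normal to the layers, continuity requires the same specific discharge q through every layer.
Σ(b_i/K_i) = 6.93/236 + 13.7/51.2 + 7.93/48.6 + 3.13/0.0615 = 51.35 d.
q = Δh / Σ(b_i/K_i) = 18.3 / 51.35 = 0.3563 m/day.
In each layer the seepage velocity is v_i = q/n_i, so the layer transit time is t_i = b_i·n_i / q:
  layer 1 (clean gravel): t_1 = 6.93 × 0.19 / 0.3563 = 3.695 d
  layer 2 (karst limestone): t_2 = 13.7 × 0.04 / 0.3563 = 1.538 d
  layer 3 (coarse sand): t_3 = 7.93 × 0.23 / 0.3563 = 5.118 d
  layer 4 (silty sand): t_4 = 3.13 × 0.20 / 0.3563 = 1.757 d
Total t = Σ t_i = 12.11 days.

12.1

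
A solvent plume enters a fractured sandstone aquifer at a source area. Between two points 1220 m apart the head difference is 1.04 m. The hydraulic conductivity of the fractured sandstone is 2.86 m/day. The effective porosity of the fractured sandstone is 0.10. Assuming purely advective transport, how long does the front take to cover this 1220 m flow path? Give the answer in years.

137

Hydraulic gradient i = Δh / L = 1.04 / 1220 = 0.0008525.
Darcy flux q = K · i = 2.860 × 0.0008525 = 0.002438 m/day.
Seepage velocity v = q / n_e = 0.002438 / 0.10 = 0.02438 m/day.
Travel time t = L / v = 1220 / 0.02438 = 50040 days = 137.0 years.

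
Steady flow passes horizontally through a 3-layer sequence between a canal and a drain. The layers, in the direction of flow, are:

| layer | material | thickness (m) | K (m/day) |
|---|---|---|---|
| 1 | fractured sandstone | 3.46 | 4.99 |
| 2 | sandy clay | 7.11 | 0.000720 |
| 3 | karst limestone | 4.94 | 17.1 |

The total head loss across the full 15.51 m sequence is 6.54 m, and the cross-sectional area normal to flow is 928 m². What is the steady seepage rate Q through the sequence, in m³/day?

Flow is perpendicular to layering, so the layers act in series and the equivalent K is the thickness-weighted harmonic mean.
Total thickness L = 3.46 + 7.11 + 4.94 = 15.51 m.
Σ(b_i/K_i) = 3.46/4.99 + 7.11/0.000720 + 4.94/17.1 = 9876 d.
K_eq = L / Σ(b_i/K_i) = 15.51 / 9876 = 0.001570 m/day.
Q = K_eq · A · (Δh/L) = 0.001570 × 928 × (6.54/15.51) = 0.6145 m³/day.

0.615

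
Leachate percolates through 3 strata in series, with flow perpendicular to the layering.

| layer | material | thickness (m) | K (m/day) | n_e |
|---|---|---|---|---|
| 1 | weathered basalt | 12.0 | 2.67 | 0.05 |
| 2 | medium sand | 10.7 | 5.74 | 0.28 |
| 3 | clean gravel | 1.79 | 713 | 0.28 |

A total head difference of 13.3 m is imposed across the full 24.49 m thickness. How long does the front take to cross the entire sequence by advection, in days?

1.96

With flow normal to the layers, continuity requires the same specific discharge q through every layer.
Σ(b_i/K_i) = 12.0/2.67 + 10.7/5.74 + 1.79/713 = 6.361 d.
q = Δh / Σ(b_i/K_i) = 13.3 / 6.361 = 2.091 m/day.
In each layer the seepage velocity is v_i = q/n_i, so the layer transit time is t_i = b_i·n_i / q:
  layer 1 (weathered basalt): t_1 = 12.0 × 0.05 / 2.091 = 0.2870 d
  layer 2 (medium sand): t_2 = 10.7 × 0.28 / 2.091 = 1.433 d
  layer 3 (clean gravel): t_3 = 1.79 × 0.28 / 2.091 = 0.2397 d
Total t = Σ t_i = 1.960 days.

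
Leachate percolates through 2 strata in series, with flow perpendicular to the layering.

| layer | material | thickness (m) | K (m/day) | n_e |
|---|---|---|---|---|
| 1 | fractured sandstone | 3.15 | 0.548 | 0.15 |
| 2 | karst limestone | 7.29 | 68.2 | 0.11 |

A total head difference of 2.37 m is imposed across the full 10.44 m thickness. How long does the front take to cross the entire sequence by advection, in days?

3.15

With flow normal to the layers, continuity requires the same specific discharge q through every layer.
Σ(b_i/K_i) = 3.15/0.548 + 7.29/68.2 = 5.855 d.
q = Δh / Σ(b_i/K_i) = 2.37 / 5.855 = 0.4048 m/day.
In each layer the seepage velocity is v_i = q/n_i, so the layer transit time is t_i = b_i·n_i / q:
  layer 1 (fractured sandstone): t_1 = 3.15 × 0.15 / 0.4048 = 1.167 d
  layer 2 (karst limestone): t_2 = 7.29 × 0.11 / 0.4048 = 1.981 d
Total t = Σ t_i = 3.148 days.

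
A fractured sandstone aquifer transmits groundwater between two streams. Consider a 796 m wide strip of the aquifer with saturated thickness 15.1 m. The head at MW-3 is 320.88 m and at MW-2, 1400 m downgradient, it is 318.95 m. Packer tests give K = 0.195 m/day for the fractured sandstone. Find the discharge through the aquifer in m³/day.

3.23

Cross-sectional area A = 796 × 15.1 = 12020 m².
Hydraulic gradient i = (320.88 − 318.95) / 1400 = 1.93 / 1400 = 0.001379.
Darcy's law: Q = K · A · i = 0.1950 × 12020 × 0.001379 = 3.231 m³/day.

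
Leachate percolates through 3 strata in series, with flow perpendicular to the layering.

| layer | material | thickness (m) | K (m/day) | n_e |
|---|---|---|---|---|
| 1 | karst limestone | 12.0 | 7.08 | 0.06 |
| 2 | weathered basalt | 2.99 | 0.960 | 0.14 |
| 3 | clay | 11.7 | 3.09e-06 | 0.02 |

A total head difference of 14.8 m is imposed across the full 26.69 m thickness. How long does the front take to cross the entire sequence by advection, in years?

With flow normal to the layers, continuity requires the same specific discharge q through every layer.
Σ(b_i/K_i) = 12.0/7.08 + 2.99/0.960 + 11.7/3.09e-06 = 3.786e+06 d.
q = Δh / Σ(b_i/K_i) = 14.8 / 3.786e+06 = 3.909e-06 m/day.
In each layer the seepage velocity is v_i = q/n_i, so the layer transit time is t_i = b_i·n_i / q:
  layer 1 (karst limestone): t_1 = 12.0 × 0.06 / 3.909e-06 = 1.842e+05 d
  layer 2 (weathered basalt): t_2 = 2.99 × 0.14 / 3.909e-06 = 1.071e+05 d
  layer 3 (clay): t_3 = 11.7 × 0.02 / 3.909e-06 = 59866 d
Total t = Σ t_i = 3.512e+05 days = 961.4 years.

961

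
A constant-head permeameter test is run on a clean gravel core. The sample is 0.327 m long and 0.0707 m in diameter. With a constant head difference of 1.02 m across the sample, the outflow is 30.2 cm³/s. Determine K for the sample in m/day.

213

Cross-sectional area A = π·(d/2)² = π × (0.0707/2)² = 0.003926 m².
Convert discharge: 30.2 cm³/s = 3.020e-05 m³/s.
Darcy's law rearranged: K = Q·L / (A·Δh) = 3.020e-05 × 0.327 / (0.003926 × 1.02) = 0.002466 m/s = 213.1 m/day.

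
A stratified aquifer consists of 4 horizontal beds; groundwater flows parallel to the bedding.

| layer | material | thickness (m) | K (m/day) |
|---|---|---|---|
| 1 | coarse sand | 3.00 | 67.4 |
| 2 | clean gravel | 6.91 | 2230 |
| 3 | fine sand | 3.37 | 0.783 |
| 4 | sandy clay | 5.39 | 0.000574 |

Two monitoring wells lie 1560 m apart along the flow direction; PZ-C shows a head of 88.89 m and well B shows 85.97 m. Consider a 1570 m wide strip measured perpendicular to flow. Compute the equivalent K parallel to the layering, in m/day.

836

Flow is parallel to layering, so each bed carries its own Darcy discharge and the transmissivities add.
Σ(K_i·b_i) = 67.4×3.00 + 2230×6.91 + 0.783×3.37 + 0.000574×5.39 = 15614 m²/day.
Total thickness b = 18.67 m, so K_eq = Σ(K_i·b_i)/b = 836.3 m/day.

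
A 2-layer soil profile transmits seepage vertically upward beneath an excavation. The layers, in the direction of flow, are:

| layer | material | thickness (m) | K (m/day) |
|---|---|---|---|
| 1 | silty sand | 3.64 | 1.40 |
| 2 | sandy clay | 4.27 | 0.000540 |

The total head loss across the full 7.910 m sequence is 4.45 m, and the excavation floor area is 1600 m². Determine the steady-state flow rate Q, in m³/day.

Flow is perpendicular to layering, so the layers act in series and the equivalent K is the thickness-weighted harmonic mean.
Total thickness L = 3.64 + 4.27 = 7.910 m.
Σ(b_i/K_i) = 3.64/1.40 + 4.27/0.000540 = 7910 d.
K_eq = L / Σ(b_i/K_i) = 7.910 / 7910 = 0.0010000 m/day.
Q = K_eq · A · (Δh/L) = 0.0010000 × 1600 × (4.45/7.910) = 0.9001 m³/day.

0.900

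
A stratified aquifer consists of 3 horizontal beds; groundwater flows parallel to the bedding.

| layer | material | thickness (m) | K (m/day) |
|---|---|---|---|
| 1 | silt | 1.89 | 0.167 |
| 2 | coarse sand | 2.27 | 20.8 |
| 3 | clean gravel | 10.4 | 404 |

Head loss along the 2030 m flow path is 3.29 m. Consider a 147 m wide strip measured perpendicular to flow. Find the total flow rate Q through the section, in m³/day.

1010

Flow is parallel to layering, so each bed carries its own Darcy discharge and the transmissivities add.
Σ(K_i·b_i) = 0.167×1.89 + 20.8×2.27 + 404×10.4 = 4249 m²/day.
Hydraulic gradient i = Δh / L = 3.29 / 2030 = 0.001621.
Q = Σ(K_i·b_i) · W · i = 4249 × 147 × 0.001621 = 1012 m³/day.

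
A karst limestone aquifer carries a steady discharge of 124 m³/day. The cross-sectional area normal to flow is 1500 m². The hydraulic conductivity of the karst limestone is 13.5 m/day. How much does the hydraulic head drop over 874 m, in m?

5.35

From Q = K·A·i, i = Q / (K·A) = 124 / (13.50 × 1500) = 0.006123.
Head loss Δh = i · L = 0.006123 × 874 = 5.352 m.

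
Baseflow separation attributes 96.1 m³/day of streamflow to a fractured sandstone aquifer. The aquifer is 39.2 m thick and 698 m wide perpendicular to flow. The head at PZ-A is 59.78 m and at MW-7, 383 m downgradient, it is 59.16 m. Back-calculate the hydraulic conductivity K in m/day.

2.17

Cross-sectional area A = 698 × 39.2 = 27362 m².
Hydraulic gradient i = (59.78 − 59.16) / 383 = 0.62 / 383 = 0.001619.
From Q = K·A·i, K = Q / (A·i) = 96.1 / (27362 × 0.001619) = 2.170 m/day.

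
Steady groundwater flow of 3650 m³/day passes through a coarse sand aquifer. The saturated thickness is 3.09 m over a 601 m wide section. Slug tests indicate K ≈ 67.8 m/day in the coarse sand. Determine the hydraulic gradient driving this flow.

Cross-sectional area A = 601 × 3.09 = 1857 m².
From Q = K·A·i, i = Q / (K·A) = 3650 / (67.80 × 1857) = 0.02899.

0.0290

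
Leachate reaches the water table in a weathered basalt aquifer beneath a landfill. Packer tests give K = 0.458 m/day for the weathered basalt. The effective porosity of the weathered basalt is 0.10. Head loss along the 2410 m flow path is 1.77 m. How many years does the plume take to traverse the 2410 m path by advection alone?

1960

Hydraulic gradient i = Δh / L = 1.77 / 2410 = 0.0007344.
Darcy flux q = K · i = 0.4580 × 0.0007344 = 0.0003364 m/day.
Seepage velocity v = q / n_e = 0.0003364 / 0.10 = 0.003364 m/day.
Travel time t = L / v = 2410 / 0.003364 = 7.165e+05 days = 1962 years.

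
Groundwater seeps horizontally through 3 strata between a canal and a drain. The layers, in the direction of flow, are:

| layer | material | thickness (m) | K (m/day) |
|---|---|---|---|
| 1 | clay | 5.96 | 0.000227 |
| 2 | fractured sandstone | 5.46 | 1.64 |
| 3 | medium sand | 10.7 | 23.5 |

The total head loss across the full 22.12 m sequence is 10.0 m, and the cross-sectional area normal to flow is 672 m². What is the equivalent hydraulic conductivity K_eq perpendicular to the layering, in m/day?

Flow is perpendicular to layering, so the layers act in series and the equivalent K is the thickness-weighted harmonic mean.
Total thickness L = 5.96 + 5.46 + 10.7 = 22.12 m.
Σ(b_i/K_i) = 5.96/0.000227 + 5.46/1.64 + 10.7/23.5 = 26259 d.
K_eq = L / Σ(b_i/K_i) = 22.12 / 26259 = 0.0008424 m/day.

0.000842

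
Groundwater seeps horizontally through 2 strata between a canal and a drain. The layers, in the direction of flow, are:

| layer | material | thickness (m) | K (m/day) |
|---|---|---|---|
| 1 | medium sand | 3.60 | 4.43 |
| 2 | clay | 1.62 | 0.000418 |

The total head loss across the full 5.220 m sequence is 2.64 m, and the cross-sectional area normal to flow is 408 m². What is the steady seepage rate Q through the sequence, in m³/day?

Flow is perpendicular to layering, so the layers act in series and the equivalent K is the thickness-weighted harmonic mean.
Total thickness L = 3.60 + 1.62 = 5.220 m.
Σ(b_i/K_i) = 3.60/4.43 + 1.62/0.000418 = 3876 d.
K_eq = L / Σ(b_i/K_i) = 5.220 / 3876 = 0.001347 m/day.
Q = K_eq · A · (Δh/L) = 0.001347 × 408 × (2.64/5.220) = 0.2779 m³/day.

0.278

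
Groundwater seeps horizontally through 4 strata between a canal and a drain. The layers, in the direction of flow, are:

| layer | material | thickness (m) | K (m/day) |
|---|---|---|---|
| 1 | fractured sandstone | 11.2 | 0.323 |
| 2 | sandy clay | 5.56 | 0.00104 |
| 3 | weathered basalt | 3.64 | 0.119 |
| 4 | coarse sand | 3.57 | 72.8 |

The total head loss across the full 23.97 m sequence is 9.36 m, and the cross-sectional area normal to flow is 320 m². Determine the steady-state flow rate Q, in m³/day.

0.553

Flow is perpendicular to layering, so the layers act in series and the equivalent K is the thickness-weighted harmonic mean.
Total thickness L = 11.2 + 5.56 + 3.64 + 3.57 = 23.97 m.
Σ(b_i/K_i) = 11.2/0.323 + 5.56/0.00104 + 3.64/0.119 + 3.57/72.8 = 5411 d.
K_eq = L / Σ(b_i/K_i) = 23.97 / 5411 = 0.004429 m/day.
Q = K_eq · A · (Δh/L) = 0.004429 × 320 × (9.36/23.97) = 0.5535 m³/day.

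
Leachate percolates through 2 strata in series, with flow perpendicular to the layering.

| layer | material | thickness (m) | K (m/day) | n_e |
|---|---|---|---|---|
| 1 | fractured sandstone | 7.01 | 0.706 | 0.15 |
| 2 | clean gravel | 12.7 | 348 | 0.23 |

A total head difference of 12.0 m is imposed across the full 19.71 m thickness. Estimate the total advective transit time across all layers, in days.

3.30

With flow normal to the layers, continuity requires the same specific discharge q through every layer.
Σ(b_i/K_i) = 7.01/0.706 + 12.7/348 = 9.966 d.
q = Δh / Σ(b_i/K_i) = 12.0 / 9.966 = 1.204 m/day.
In each layer the seepage velocity is v_i = q/n_i, so the layer transit time is t_i = b_i·n_i / q:
  layer 1 (fractured sandstone): t_1 = 7.01 × 0.15 / 1.204 = 0.8732 d
  layer 2 (clean gravel): t_2 = 12.7 × 0.23 / 1.204 = 2.426 d
Total t = Σ t_i = 3.299 days.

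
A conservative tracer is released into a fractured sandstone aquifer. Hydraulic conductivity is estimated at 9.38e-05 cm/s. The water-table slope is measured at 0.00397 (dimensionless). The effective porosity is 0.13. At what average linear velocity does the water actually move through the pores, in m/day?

Convert K: 9.38e-05 cm/s × 864 = 0.08104 m/day.
Hydraulic gradient i = 0.00397.
Darcy flux q = K · i = 0.08104 × 0.003970 = 0.0003217 m/day.
Seepage velocity v = q / n_e = 0.0003217 / 0.13 = 0.002475 m/day.

0.00247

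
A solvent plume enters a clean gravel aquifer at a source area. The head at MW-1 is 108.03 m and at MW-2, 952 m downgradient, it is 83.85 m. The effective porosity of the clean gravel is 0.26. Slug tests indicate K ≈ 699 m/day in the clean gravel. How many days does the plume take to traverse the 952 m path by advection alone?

13.9

Hydraulic gradient i = (108.03 − 83.85) / 952 = 24.18 / 952 = 0.02540.
Darcy flux q = K · i = 699.0 × 0.02540 = 17.75 m/day.
Seepage velocity v = q / n_e = 17.75 / 0.26 = 68.28 m/day.
Travel time t = L / v = 952 / 68.28 = 13.94 days.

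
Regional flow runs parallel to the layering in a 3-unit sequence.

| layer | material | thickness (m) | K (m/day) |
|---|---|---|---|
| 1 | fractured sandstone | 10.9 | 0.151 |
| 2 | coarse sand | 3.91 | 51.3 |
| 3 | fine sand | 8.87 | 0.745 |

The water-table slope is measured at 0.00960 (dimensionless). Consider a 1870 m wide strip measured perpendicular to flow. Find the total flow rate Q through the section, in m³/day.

3750

Flow is parallel to layering, so each bed carries its own Darcy discharge and the transmissivities add.
Σ(K_i·b_i) = 0.151×10.9 + 51.3×3.91 + 0.745×8.87 = 208.8 m²/day.
Hydraulic gradient i = 0.00960.
Q = Σ(K_i·b_i) · W · i = 208.8 × 1870 × 0.009600 = 3749 m³/day.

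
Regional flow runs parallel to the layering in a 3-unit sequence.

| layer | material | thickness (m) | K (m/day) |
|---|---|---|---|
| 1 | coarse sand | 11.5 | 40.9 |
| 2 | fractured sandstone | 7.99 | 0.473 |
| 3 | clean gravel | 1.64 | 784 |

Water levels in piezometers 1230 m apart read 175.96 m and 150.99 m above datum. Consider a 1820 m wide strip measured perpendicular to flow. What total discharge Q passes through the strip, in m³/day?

Flow is parallel to layering, so each bed carries its own Darcy discharge and the transmissivities add.
Σ(K_i·b_i) = 40.9×11.5 + 0.473×7.99 + 784×1.64 = 1760 m²/day.
Hydraulic gradient i = (175.96 − 150.99) / 1230 = 24.97 / 1230 = 0.02030.
Q = Σ(K_i·b_i) · W · i = 1760 × 1820 × 0.02030 = 65023 m³/day.

65000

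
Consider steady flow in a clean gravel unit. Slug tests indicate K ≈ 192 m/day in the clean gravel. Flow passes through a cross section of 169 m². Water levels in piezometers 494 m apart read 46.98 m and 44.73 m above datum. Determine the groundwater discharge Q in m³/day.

148

Hydraulic gradient i = (46.98 − 44.73) / 494 = 2.25 / 494 = 0.004555.
Darcy's law: Q = K · A · i = 192.0 × 169.0 × 0.004555 = 147.8 m³/day.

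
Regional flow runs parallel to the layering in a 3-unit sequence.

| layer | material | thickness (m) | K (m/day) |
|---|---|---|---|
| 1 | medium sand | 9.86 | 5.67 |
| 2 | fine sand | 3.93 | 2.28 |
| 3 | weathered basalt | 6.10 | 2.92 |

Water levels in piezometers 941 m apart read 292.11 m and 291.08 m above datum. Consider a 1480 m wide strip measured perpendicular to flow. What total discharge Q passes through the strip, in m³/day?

Flow is parallel to layering, so each bed carries its own Darcy discharge and the transmissivities add.
Σ(K_i·b_i) = 5.67×9.86 + 2.28×3.93 + 2.92×6.10 = 82.68 m²/day.
Hydraulic gradient i = (292.11 − 291.08) / 941 = 1.03 / 941 = 0.001095.
Q = Σ(K_i·b_i) · W · i = 82.68 × 1480 × 0.001095 = 133.9 m³/day.

134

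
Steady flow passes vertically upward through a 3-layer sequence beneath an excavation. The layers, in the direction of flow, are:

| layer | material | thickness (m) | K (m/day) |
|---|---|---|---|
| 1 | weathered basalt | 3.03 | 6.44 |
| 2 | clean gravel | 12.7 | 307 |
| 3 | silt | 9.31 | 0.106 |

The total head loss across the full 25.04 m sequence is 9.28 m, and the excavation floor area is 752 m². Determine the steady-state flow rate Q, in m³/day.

Flow is perpendicular to layering, so the layers act in series and the equivalent K is the thickness-weighted harmonic mean.
Total thickness L = 3.03 + 12.7 + 9.31 = 25.04 m.
Σ(b_i/K_i) = 3.03/6.44 + 12.7/307 + 9.31/0.106 = 88.34 d.
K_eq = L / Σ(b_i/K_i) = 25.04 / 88.34 = 0.2834 m/day.
Q = K_eq · A · (Δh/L) = 0.2834 × 752 × (9.28/25.04) = 78.99 m³/day.

79.0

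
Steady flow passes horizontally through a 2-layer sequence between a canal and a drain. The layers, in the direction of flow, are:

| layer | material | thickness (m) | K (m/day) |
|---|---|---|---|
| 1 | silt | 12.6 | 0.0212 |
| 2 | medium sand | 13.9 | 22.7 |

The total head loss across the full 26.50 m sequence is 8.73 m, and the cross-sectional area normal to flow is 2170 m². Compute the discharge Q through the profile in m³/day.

Flow is perpendicular to layering, so the layers act in series and the equivalent K is the thickness-weighted harmonic mean.
Total thickness L = 12.6 + 13.9 = 26.50 m.
Σ(b_i/K_i) = 12.6/0.0212 + 13.9/22.7 = 595.0 d.
K_eq = L / Σ(b_i/K_i) = 26.50 / 595.0 = 0.04454 m/day.
Q = K_eq · A · (Δh/L) = 0.04454 × 2170 × (8.73/26.50) = 31.84 m³/day.

31.8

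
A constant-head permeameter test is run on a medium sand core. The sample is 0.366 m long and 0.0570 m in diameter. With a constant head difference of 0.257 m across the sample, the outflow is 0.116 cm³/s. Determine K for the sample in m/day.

Cross-sectional area A = π·(d/2)² = π × (0.0570/2)² = 0.002552 m².
Convert discharge: 0.116 cm³/s = 1.160e-07 m³/s.
Darcy's law rearranged: K = Q·L / (A·Δh) = 1.160e-07 × 0.366 / (0.002552 × 0.257) = 6.474e-05 m/s = 5.593 m/day.

5.59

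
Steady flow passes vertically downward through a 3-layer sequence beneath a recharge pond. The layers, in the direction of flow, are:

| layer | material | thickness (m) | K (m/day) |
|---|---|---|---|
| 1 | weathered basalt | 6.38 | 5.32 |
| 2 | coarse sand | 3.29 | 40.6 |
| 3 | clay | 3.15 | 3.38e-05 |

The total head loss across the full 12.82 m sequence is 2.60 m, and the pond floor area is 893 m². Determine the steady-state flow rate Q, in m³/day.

Flow is perpendicular to layering, so the layers act in series and the equivalent K is the thickness-weighted harmonic mean.
Total thickness L = 6.38 + 3.29 + 3.15 = 12.82 m.
Σ(b_i/K_i) = 6.38/5.32 + 3.29/40.6 + 3.15/3.38e-05 = 93197 d.
K_eq = L / Σ(b_i/K_i) = 12.82 / 93197 = 0.0001376 m/day.
Q = K_eq · A · (Δh/L) = 0.0001376 × 893 × (2.60/12.82) = 0.02491 m³/day.

0.0249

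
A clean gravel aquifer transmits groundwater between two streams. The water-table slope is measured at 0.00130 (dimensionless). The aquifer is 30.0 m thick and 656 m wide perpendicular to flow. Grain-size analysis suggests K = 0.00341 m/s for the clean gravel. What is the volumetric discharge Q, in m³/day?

7540

Convert K: 0.00341 m/s × 86400 = 294.6 m/day.
Cross-sectional area A = 656 × 30.0 = 19680 m².
Hydraulic gradient i = 0.00130.
Darcy's law: Q = K · A · i = 294.6 × 19680 × 0.001300 = 7538 m³/day.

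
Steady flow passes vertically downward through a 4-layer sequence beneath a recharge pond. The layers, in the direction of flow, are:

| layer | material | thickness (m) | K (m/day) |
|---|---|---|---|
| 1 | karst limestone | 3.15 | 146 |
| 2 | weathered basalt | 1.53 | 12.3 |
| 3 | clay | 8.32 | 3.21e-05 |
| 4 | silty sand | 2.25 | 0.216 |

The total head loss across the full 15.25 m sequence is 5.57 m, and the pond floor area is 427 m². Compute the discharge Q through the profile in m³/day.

0.00918

Flow is perpendicular to layering, so the layers act in series and the equivalent K is the thickness-weighted harmonic mean.
Total thickness L = 3.15 + 1.53 + 8.32 + 2.25 = 15.25 m.
Σ(b_i/K_i) = 3.15/146 + 1.53/12.3 + 8.32/3.21e-05 + 2.25/0.216 = 2.592e+05 d.
K_eq = L / Σ(b_i/K_i) = 15.25 / 2.592e+05 = 5.883e-05 m/day.
Q = K_eq · A · (Δh/L) = 5.883e-05 × 427 × (5.57/15.25) = 0.009176 m³/day.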